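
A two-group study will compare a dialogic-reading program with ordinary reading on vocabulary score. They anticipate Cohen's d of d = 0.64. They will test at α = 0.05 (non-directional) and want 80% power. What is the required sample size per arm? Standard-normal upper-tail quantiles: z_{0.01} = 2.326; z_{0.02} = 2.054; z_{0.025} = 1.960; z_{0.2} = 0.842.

For two independent groups with equal n: n = 2·((z_{α/2} + z_β) / d)².
z_{α/2} + z_β = 1.960 + 0.842 = 2.802.
n = 2 × (2.802 / 0.64)² = 2 × 4.378² = 2 × 19.17 = 38.3.
Round up to the next whole participant.

n = 39 per group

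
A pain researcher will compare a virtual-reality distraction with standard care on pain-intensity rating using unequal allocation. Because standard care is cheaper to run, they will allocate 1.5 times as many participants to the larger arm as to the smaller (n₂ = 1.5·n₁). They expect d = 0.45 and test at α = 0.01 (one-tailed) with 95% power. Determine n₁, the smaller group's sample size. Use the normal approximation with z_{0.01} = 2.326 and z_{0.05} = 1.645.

n₁ = 130

With allocation ratio k = n₂/n₁ = 1.5, Var(x̄₁−x̄₂) = σ²(1/n₁ + 1/(k·n₁)) = σ²·(k+1)/(k·n₁).
So n₁ = (1 + 1/k)·((z_{α} + z_β)/d)² = 1.667 × (3.971/0.45)².
n₁ = 1.667 × 77.87 = 129.8.
Round up: n₁ = 130, giving n₂ = 1.5 × 130 = 195.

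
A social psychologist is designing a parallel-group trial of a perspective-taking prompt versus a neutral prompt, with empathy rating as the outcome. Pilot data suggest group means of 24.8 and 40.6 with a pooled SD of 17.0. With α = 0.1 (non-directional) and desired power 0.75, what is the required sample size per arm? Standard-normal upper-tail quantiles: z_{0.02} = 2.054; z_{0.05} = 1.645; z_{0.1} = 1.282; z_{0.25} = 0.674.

n = 13 per group

Cohen's d = |M₁ − M₂| / SD_pooled = |24.8 − 40.6| / 17.0 = 15.8 / 17.0 = 0.929.
For two independent groups with equal n: n = 2·((z_{α/2} + z_β) / d)².
z_{α/2} + z_β = 1.645 + 0.674 = 2.319.
n = 2 × (2.319 / 0.929)² = 2 × 2.496² = 2 × 6.23 = 12.5.
Round up to the next whole participant.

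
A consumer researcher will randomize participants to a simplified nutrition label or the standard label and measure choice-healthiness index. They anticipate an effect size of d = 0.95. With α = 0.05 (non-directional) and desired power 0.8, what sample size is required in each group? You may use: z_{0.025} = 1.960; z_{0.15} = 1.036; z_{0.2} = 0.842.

n = 18 per group

For two independent groups with equal n: n = 2·((z_{α/2} + z_β) / d)².
z_{α/2} + z_β = 1.960 + 0.842 = 2.802.
n = 2 × (2.802 / 0.95)² = 2 × 2.949² = 2 × 8.70 = 17.4.
Round up to the next whole participant.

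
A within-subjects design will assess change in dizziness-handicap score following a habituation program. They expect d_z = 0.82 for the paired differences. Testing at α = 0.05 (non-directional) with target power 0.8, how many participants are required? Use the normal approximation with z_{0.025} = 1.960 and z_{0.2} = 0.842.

n = 12 pairs

For a paired (one-sample on differences) test: n = ((z_{α/2} + z_β) / d)².
z_{α/2} + z_β = 1.960 + 0.842 = 2.802.
n = (2.802 / 0.82)² = 3.417² = 11.68.
Round up.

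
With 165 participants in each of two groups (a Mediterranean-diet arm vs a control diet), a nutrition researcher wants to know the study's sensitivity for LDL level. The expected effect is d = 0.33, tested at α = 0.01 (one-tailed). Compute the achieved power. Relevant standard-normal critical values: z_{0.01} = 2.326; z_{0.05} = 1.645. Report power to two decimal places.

power ≈ 0.75

For two equal groups, power = Φ(d·√(n/2) − z_{α}).
d·√(n/2) = 0.33 × √(165/2) = 0.33 × 9.083 = 2.997.
z_β = 2.997 − 2.326 = 0.671.
Power = Φ(0.671) = 0.749.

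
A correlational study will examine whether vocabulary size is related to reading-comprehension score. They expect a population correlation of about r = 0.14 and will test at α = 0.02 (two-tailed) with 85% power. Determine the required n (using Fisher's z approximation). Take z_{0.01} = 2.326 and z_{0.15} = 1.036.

n = 573

Fisher's z: C = ½·ln((1+r)/(1−r)) = ½·ln(1.3256) = 0.1409.
n = ((z_{α/2} + z_β)/C)² + 3.
(2.326 + 1.036) / 0.1409 = 3.362 / 0.1409 = 23.861.
n = 23.861² + 3 = 569.34 + 3 = 572.3.
Round up.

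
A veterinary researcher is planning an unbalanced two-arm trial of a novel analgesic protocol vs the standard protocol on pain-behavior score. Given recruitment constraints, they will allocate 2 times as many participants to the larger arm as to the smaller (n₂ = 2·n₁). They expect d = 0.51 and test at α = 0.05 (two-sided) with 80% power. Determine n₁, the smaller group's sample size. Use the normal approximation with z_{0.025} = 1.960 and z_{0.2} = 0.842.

n₁ = 46

With allocation ratio k = n₂/n₁ = 2, Var(x̄₁−x̄₂) = σ²(1/n₁ + 1/(k·n₁)) = σ²·(k+1)/(k·n₁).
So n₁ = (1 + 1/k)·((z_{α/2} + z_β)/d)² = 1.500 × (2.802/0.51)².
n₁ = 1.500 × 30.19 = 45.3.
Round up: n₁ = 46, giving n₂ = 2 × 46 = 92.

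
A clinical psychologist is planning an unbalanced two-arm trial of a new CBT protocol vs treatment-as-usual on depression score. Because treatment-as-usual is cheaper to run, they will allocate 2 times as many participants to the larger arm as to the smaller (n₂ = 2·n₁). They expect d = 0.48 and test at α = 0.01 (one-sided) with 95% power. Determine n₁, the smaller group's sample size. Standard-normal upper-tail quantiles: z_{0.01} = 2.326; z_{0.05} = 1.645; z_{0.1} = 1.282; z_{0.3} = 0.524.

n₁ = 103

With allocation ratio k = n₂/n₁ = 2, Var(x̄₁−x̄₂) = σ²(1/n₁ + 1/(k·n₁)) = σ²·(k+1)/(k·n₁).
So n₁ = (1 + 1/k)·((z_{α} + z_β)/d)² = 1.500 × (3.971/0.48)².
n₁ = 1.500 × 68.44 = 102.7.
Round up: n₁ = 103, giving n₂ = 2 × 103 = 206.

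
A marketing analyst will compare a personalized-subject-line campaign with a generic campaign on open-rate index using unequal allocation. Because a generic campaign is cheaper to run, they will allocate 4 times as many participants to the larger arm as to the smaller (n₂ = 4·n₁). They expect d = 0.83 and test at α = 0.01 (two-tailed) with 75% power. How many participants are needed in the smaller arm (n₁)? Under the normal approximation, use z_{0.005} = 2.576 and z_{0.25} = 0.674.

With allocation ratio k = n₂/n₁ = 4, Var(x̄₁−x̄₂) = σ²(1/n₁ + 1/(k·n₁)) = σ²·(k+1)/(k·n₁).
So n₁ = (1 + 1/k)·((z_{α/2} + z_β)/d)² = 1.250 × (3.250/0.83)².
n₁ = 1.250 × 15.33 = 19.2.
Round up: n₁ = 20, giving n₂ = 4 × 20 = 80.

n₁ = 20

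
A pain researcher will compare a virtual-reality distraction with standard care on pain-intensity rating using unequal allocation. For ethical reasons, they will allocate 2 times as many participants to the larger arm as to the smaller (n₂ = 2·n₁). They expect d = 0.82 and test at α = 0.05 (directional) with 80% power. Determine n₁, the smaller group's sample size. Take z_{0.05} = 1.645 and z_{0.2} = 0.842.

With allocation ratio k = n₂/n₁ = 2, Var(x̄₁−x̄₂) = σ²(1/n₁ + 1/(k·n₁)) = σ²·(k+1)/(k·n₁).
So n₁ = (1 + 1/k)·((z_{α} + z_β)/d)² = 1.500 × (2.487/0.82)².
n₁ = 1.500 × 9.20 = 13.8.
Round up: n₁ = 14, giving n₂ = 2 × 14 = 28.

n₁ = 14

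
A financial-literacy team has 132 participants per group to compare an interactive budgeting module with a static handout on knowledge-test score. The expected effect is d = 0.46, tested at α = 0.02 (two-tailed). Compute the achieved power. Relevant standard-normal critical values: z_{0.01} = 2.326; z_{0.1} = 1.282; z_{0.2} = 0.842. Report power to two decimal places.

power ≈ 0.92

For two equal groups, power = Φ(d·√(n/2) − z_{α/2}).
d·√(n/2) = 0.46 × √(132/2) = 0.46 × 8.124 = 3.737.
z_β = 3.737 − 2.326 = 1.411.
Power = Φ(1.411) = 0.921.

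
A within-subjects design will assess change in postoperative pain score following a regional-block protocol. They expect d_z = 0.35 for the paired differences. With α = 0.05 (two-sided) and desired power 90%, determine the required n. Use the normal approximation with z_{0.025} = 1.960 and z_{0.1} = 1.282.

For a paired (one-sample on differences) test: n = ((z_{α/2} + z_β) / d)².
z_{α/2} + z_β = 1.960 + 1.282 = 3.242.
n = (3.242 / 0.35)² = 9.263² = 85.80.
Round up.

n = 86 pairs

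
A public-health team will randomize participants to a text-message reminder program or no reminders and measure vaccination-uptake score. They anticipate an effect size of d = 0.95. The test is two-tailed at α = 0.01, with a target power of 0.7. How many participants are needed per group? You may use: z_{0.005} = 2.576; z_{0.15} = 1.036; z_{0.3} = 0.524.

n = 22 per group

For two independent groups with equal n: n = 2·((z_{α/2} + z_β) / d)².
z_{α/2} + z_β = 2.576 + 0.524 = 3.100.
n = 2 × (3.100 / 0.95)² = 2 × 3.263² = 2 × 10.65 = 21.3.
Round up to the next whole participant.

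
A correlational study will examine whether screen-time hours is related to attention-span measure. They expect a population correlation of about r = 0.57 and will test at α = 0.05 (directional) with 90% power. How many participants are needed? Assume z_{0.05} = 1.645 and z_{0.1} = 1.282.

n = 24

Fisher's z: C = ½·ln((1+r)/(1−r)) = ½·ln(3.6512) = 0.6475.
n = ((z_{α} + z_β)/C)² + 3.
(1.645 + 1.282) / 0.6475 = 2.927 / 0.6475 = 4.520.
n = 4.520² + 3 = 20.43 + 3 = 23.4.
Round up.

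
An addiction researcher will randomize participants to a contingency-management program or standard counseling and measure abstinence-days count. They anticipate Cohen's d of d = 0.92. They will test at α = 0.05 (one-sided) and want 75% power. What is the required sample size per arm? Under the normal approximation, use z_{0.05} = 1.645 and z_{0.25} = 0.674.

n = 13 per group

For two independent groups with equal n: n = 2·((z_{α} + z_β) / d)².
z_{α} + z_β = 1.645 + 0.674 = 2.319.
n = 2 × (2.319 / 0.92)² = 2 × 2.521² = 2 × 6.35 = 12.7.
Round up to the next whole participant.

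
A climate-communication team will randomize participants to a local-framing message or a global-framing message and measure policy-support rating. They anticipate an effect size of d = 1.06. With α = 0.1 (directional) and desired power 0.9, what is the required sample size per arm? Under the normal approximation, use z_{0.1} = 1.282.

For two independent groups with equal n: n = 2·((z_{α} + z_β) / d)².
z_{α} + z_β = 1.282 + 1.282 = 2.564.
n = 2 × (2.564 / 1.06)² = 2 × 2.419² = 2 × 5.85 = 11.7.
Round up to the next whole participant.

n = 12 per group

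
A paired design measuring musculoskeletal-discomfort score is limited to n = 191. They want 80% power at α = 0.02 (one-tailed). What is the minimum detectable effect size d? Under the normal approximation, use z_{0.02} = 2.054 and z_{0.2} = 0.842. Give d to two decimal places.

For a single sample (or paired design) of n = 191: d_min = (z_{α} + z_β)/√n.
z-sum = 2.054 + 0.842 = 2.896.
d_min = 2.896 / √191 = 2.896 / 13.820 = 0.210.

d_min ≈ 0.21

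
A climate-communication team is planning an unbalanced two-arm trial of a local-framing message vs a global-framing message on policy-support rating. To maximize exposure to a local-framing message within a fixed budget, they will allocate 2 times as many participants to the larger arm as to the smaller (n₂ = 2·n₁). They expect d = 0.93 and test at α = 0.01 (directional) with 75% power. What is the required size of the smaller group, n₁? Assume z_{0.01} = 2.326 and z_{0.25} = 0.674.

With allocation ratio k = n₂/n₁ = 2, Var(x̄₁−x̄₂) = σ²(1/n₁ + 1/(k·n₁)) = σ²·(k+1)/(k·n₁).
So n₁ = (1 + 1/k)·((z_{α} + z_β)/d)² = 1.500 × (3.000/0.93)².
n₁ = 1.500 × 10.41 = 15.6.
Round up: n₁ = 16, giving n₂ = 2 × 16 = 32.

n₁ = 16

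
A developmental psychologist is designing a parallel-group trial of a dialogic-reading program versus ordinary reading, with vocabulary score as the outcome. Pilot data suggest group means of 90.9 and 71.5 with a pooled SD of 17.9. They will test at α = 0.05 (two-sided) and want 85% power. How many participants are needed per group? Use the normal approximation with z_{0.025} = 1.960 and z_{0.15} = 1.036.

Cohen's d = |M₁ − M₂| / SD_pooled = |90.9 − 71.5| / 17.9 = 19.4 / 17.9 = 1.084.
For two independent groups with equal n: n = 2·((z_{α/2} + z_β) / d)².
z_{α/2} + z_β = 1.960 + 1.036 = 2.996.
n = 2 × (2.996 / 1.084)² = 2 × 2.764² = 2 × 7.64 = 15.3.
Round up to the next whole participant.

n = 16 per group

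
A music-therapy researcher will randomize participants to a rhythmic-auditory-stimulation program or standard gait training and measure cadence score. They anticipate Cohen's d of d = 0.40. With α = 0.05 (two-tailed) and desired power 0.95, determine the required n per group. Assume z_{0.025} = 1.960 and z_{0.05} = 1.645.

For two independent groups with equal n: n = 2·((z_{α/2} + z_β) / d)².
z_{α/2} + z_β = 1.960 + 1.645 = 3.605.
n = 2 × (3.605 / 0.40)² = 2 × 9.012² = 2 × 81.23 = 162.5.
Round up to the next whole participant.

n = 163 per group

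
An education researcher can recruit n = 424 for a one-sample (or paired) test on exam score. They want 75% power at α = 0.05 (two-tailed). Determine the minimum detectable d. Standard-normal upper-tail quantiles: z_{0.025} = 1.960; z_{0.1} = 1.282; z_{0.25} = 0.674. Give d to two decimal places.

d_min ≈ 0.13

For a single sample (or paired design) of n = 424: d_min = (z_{α/2} + z_β)/√n.
z-sum = 1.960 + 0.674 = 2.634.
d_min = 2.634 / √424 = 2.634 / 20.591 = 0.128.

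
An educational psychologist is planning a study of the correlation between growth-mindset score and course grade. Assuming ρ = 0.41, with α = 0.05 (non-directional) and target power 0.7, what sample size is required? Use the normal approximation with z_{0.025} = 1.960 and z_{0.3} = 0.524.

n = 36

Fisher's z: C = ½·ln((1+r)/(1−r)) = ½·ln(2.3898) = 0.4356.
n = ((z_{α/2} + z_β)/C)² + 3.
(1.960 + 0.524) / 0.4356 = 2.484 / 0.4356 = 5.702.
n = 5.702² + 3 = 32.52 + 3 = 35.5.
Round up.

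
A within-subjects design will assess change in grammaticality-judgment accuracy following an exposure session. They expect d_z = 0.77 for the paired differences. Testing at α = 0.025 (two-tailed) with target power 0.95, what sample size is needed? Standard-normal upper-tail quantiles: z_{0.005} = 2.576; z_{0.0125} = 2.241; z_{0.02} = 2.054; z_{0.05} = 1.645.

For a paired (one-sample on differences) test: n = ((z_{α/2} + z_β) / d)².
z_{α/2} + z_β = 2.241 + 1.645 = 3.886.
n = (3.886 / 0.77)² = 5.047² = 25.47.
Round up.

n = 26 pairs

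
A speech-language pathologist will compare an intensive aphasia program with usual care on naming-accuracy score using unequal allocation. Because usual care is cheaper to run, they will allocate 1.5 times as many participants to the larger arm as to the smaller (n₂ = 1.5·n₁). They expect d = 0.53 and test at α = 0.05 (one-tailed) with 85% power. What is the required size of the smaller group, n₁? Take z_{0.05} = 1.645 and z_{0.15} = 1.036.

n₁ = 43

With allocation ratio k = n₂/n₁ = 1.5, Var(x̄₁−x̄₂) = σ²(1/n₁ + 1/(k·n₁)) = σ²·(k+1)/(k·n₁).
So n₁ = (1 + 1/k)·((z_{α} + z_β)/d)² = 1.667 × (2.681/0.53)².
n₁ = 1.667 × 25.59 = 42.6.
Round up: n₁ = 43, giving n₂ = ⌈1.5 × 43⌉ = ⌈64.5⌉ = 65.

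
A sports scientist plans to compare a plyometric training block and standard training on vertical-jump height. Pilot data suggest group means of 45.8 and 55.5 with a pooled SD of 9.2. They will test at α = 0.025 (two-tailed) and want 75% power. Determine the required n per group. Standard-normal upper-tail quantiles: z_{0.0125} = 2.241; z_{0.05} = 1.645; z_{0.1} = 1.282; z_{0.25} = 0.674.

n = 16 per group

Cohen's d = |M₁ − M₂| / SD_pooled = |45.8 − 55.5| / 9.2 = 9.7 / 9.2 = 1.054.
For two independent groups with equal n: n = 2·((z_{α/2} + z_β) / d)².
z_{α/2} + z_β = 2.241 + 0.674 = 2.915.
n = 2 × (2.915 / 1.054)² = 2 × 2.766² = 2 × 7.65 = 15.3.
Round up to the next whole participant.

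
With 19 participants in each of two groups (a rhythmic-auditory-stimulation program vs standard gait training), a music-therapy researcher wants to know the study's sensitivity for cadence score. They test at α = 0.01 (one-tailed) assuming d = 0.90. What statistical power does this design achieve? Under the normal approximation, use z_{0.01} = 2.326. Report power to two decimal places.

power ≈ 0.67

For two equal groups, power = Φ(d·√(n/2) − z_{α}).
d·√(n/2) = 0.90 × √(19/2) = 0.90 × 3.082 = 2.774.
z_β = 2.774 − 2.326 = 0.448.
Power = Φ(0.448) = 0.673.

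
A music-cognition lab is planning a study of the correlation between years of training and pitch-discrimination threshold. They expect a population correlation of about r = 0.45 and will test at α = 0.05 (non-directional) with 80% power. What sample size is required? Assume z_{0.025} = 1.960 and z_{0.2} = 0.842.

n = 37

Fisher's z: C = ½·ln((1+r)/(1−r)) = ½·ln(2.6364) = 0.4847.
n = ((z_{α/2} + z_β)/C)² + 3.
(1.960 + 0.842) / 0.4847 = 2.802 / 0.4847 = 5.781.
n = 5.781² + 3 = 33.42 + 3 = 36.4.
Round up.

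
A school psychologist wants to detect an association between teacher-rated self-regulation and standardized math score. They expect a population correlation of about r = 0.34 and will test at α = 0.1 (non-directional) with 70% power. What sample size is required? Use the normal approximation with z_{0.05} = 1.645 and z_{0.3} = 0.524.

Fisher's z: C = ½·ln((1+r)/(1−r)) = ½·ln(2.0303) = 0.3541.
n = ((z_{α/2} + z_β)/C)² + 3.
(1.645 + 0.524) / 0.3541 = 2.169 / 0.3541 = 6.125.
n = 6.125² + 3 = 37.52 + 3 = 40.5.
Round up.

n = 41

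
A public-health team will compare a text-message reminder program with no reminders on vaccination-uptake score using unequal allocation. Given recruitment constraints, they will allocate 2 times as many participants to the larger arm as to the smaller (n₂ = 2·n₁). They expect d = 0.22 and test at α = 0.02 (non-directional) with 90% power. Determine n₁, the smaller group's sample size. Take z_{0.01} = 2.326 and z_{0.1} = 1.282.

With allocation ratio k = n₂/n₁ = 2, Var(x̄₁−x̄₂) = σ²(1/n₁ + 1/(k·n₁)) = σ²·(k+1)/(k·n₁).
So n₁ = (1 + 1/k)·((z_{α/2} + z_β)/d)² = 1.500 × (3.608/0.22)².
n₁ = 1.500 × 268.96 = 403.4.
Round up: n₁ = 404, giving n₂ = 2 × 404 = 808.

n₁ = 404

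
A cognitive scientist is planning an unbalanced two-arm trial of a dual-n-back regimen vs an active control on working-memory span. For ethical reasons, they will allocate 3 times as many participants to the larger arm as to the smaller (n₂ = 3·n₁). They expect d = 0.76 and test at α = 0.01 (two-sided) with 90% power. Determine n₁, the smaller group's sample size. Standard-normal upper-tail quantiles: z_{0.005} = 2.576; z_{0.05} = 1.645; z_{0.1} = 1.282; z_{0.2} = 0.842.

With allocation ratio k = n₂/n₁ = 3, Var(x̄₁−x̄₂) = σ²(1/n₁ + 1/(k·n₁)) = σ²·(k+1)/(k·n₁).
So n₁ = (1 + 1/k)·((z_{α/2} + z_β)/d)² = 1.333 × (3.858/0.76)².
n₁ = 1.333 × 25.77 = 34.4.
Round up: n₁ = 35, giving n₂ = 3 × 35 = 105.

n₁ = 35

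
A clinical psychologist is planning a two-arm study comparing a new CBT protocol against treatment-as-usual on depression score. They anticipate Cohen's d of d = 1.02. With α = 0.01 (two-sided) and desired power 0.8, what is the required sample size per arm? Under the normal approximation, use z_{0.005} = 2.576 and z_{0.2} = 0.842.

For two independent groups with equal n: n = 2·((z_{α/2} + z_β) / d)².
z_{α/2} + z_β = 2.576 + 0.842 = 3.418.
n = 2 × (3.418 / 1.02)² = 2 × 3.351² = 2 × 11.23 = 22.5.
Round up to the next whole participant.

n = 23 per group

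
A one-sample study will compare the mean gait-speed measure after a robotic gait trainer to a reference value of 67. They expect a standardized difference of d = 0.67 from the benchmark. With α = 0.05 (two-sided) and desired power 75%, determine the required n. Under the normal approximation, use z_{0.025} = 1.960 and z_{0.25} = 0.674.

n = 16

For a one-sample test: n = ((z_{α/2} + z_β) / d)².
z_{α/2} + z_β = 1.960 + 0.674 = 2.634.
n = (2.634 / 0.67)² = 3.931² = 15.46.
Round up.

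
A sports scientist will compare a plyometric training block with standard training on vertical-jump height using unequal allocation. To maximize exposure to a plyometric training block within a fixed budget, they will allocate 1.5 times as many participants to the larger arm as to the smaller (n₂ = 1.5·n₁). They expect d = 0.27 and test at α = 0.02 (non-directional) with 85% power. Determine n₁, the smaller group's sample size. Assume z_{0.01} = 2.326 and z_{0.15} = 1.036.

n₁ = 259

With allocation ratio k = n₂/n₁ = 1.5, Var(x̄₁−x̄₂) = σ²(1/n₁ + 1/(k·n₁)) = σ²·(k+1)/(k·n₁).
So n₁ = (1 + 1/k)·((z_{α/2} + z_β)/d)² = 1.667 × (3.362/0.27)².
n₁ = 1.667 × 155.05 = 258.4.
Round up: n₁ = 259, giving n₂ = ⌈1.5 × 259⌉ = ⌈388.5⌉ = 389.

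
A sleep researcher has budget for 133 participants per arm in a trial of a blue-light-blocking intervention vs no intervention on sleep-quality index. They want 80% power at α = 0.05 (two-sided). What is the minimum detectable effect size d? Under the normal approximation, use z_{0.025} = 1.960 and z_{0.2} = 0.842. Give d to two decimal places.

For two independent groups of n = 133 each: d_min = (z_{α/2} + z_β)·√(2/n).
z-sum = 1.960 + 0.842 = 2.802.
d_min = 2.802 × √(2/133) = 2.802 × 0.1226 = 0.344.

d_min ≈ 0.34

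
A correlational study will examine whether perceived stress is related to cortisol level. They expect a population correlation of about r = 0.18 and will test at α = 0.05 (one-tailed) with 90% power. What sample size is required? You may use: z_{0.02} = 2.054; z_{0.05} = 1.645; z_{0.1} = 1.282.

n = 262

Fisher's z: C = ½·ln((1+r)/(1−r)) = ½·ln(1.4390) = 0.1820.
n = ((z_{α} + z_β)/C)² + 3.
(1.645 + 1.282) / 0.1820 = 2.927 / 0.1820 = 16.082.
n = 16.082² + 3 = 258.64 + 3 = 261.6.
Round up.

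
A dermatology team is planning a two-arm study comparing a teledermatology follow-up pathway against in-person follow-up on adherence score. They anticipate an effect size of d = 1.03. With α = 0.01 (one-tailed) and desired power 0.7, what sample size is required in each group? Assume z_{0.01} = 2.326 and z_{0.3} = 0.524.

n = 16 per group

For two independent groups with equal n: n = 2·((z_{α} + z_β) / d)².
z_{α} + z_β = 2.326 + 0.524 = 2.850.
n = 2 × (2.850 / 1.03)² = 2 × 2.767² = 2 × 7.66 = 15.3.
Round up to the next whole participant.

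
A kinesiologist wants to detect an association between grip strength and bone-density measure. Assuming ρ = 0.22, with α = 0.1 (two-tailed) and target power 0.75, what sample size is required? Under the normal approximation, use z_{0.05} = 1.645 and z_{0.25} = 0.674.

n = 111

Fisher's z: C = ½·ln((1+r)/(1−r)) = ½·ln(1.5641) = 0.2237.
n = ((z_{α/2} + z_β)/C)² + 3.
(1.645 + 0.674) / 0.2237 = 2.319 / 0.2237 = 10.367.
n = 10.367² + 3 = 107.47 + 3 = 110.5.
Round up.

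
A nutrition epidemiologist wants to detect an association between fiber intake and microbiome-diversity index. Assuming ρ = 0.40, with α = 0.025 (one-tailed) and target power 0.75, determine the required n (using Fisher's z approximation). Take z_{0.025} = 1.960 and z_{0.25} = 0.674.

n = 42

Fisher's z: C = ½·ln((1+r)/(1−r)) = ½·ln(2.3333) = 0.4236.
n = ((z_{α} + z_β)/C)² + 3.
(1.960 + 0.674) / 0.4236 = 2.634 / 0.4236 = 6.218.
n = 6.218² + 3 = 38.67 + 3 = 41.7.
Round up.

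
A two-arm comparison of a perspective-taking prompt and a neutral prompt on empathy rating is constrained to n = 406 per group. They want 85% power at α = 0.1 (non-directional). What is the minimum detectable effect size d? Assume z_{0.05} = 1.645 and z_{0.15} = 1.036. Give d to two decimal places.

For two independent groups of n = 406 each: d_min = (z_{α/2} + z_β)·√(2/n).
z-sum = 1.645 + 1.036 = 2.681.
d_min = 2.681 × √(2/406) = 2.681 × 0.0702 = 0.188.

d_min ≈ 0.19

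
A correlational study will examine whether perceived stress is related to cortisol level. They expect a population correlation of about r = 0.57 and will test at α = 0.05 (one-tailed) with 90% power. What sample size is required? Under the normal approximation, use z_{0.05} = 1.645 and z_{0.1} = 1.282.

n = 24

Fisher's z: C = ½·ln((1+r)/(1−r)) = ½·ln(3.6512) = 0.6475.
n = ((z_{α} + z_β)/C)² + 3.
(1.645 + 1.282) / 0.6475 = 2.927 / 0.6475 = 4.520.
n = 4.520² + 3 = 20.43 + 3 = 23.4.
Round up.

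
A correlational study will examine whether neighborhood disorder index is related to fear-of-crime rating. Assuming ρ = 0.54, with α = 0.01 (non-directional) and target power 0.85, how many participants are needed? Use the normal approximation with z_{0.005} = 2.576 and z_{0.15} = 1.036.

Fisher's z: C = ½·ln((1+r)/(1−r)) = ½·ln(3.3478) = 0.6042.
n = ((z_{α/2} + z_β)/C)² + 3.
(2.576 + 1.036) / 0.6042 = 3.612 / 0.6042 = 5.978.
n = 5.978² + 3 = 35.74 + 3 = 38.7.
Round up.

n = 39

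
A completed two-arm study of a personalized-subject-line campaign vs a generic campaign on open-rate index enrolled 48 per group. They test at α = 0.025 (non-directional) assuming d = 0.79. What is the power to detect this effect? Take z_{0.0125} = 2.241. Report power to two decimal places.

power ≈ 0.95

For two equal groups, power = Φ(d·√(n/2) − z_{α/2}).
d·√(n/2) = 0.79 × √(48/2) = 0.79 × 4.899 = 3.870.
z_β = 3.870 − 2.241 = 1.629.
Power = Φ(1.629) = 0.948.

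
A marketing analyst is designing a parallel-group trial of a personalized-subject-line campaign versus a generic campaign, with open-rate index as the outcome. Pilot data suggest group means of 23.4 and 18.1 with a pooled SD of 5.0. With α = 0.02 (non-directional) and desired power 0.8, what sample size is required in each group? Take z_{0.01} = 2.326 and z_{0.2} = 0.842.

n = 18 per group

Cohen's d = |M₁ − M₂| / SD_pooled = |23.4 − 18.1| / 5.0 = 5.3 / 5.0 = 1.060.
For two independent groups with equal n: n = 2·((z_{α/2} + z_β) / d)².
z_{α/2} + z_β = 2.326 + 0.842 = 3.168.
n = 2 × (3.168 / 1.060)² = 2 × 2.989² = 2 × 8.93 = 17.9.
Round up to the next whole participant.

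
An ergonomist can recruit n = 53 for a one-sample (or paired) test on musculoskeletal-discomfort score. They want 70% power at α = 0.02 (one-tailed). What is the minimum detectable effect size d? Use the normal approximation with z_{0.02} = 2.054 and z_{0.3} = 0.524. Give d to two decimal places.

d_min ≈ 0.35

For a single sample (or paired design) of n = 53: d_min = (z_{α} + z_β)/√n.
z-sum = 2.054 + 0.524 = 2.578.
d_min = 2.578 / √53 = 2.578 / 7.280 = 0.354.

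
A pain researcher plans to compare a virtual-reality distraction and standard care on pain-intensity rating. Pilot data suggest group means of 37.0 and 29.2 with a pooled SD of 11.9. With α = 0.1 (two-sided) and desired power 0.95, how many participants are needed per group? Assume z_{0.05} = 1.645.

Cohen's d = |M₁ − M₂| / SD_pooled = |37.0 − 29.2| / 11.9 = 7.8 / 11.9 = 0.655.
For two independent groups with equal n: n = 2·((z_{α/2} + z_β) / d)².
z_{α/2} + z_β = 1.645 + 1.645 = 3.290.
n = 2 × (3.290 / 0.655)² = 2 × 5.023² = 2 × 25.23 = 50.5.
Round up to the next whole participant.

n = 51 per group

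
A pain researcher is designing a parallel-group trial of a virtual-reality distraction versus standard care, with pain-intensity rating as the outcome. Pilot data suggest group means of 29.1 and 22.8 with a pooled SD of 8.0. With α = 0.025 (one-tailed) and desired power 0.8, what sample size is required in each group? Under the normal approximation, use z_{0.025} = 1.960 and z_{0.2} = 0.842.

n = 26 per group

Cohen's d = |M₁ − M₂| / SD_pooled = |29.1 − 22.8| / 8.0 = 6.3 / 8.0 = 0.788.
For two independent groups with equal n: n = 2·((z_{α} + z_β) / d)².
z_{α} + z_β = 1.960 + 0.842 = 2.802.
n = 2 × (2.802 / 0.788)² = 2 × 3.556² = 2 × 12.64 = 25.3.
Round up to the next whole participant.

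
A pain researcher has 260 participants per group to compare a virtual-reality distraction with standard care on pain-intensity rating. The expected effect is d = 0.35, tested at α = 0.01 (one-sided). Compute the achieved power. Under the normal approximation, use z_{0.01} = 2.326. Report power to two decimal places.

power ≈ 0.95

For two equal groups, power = Φ(d·√(n/2) − z_{α}).
d·√(n/2) = 0.35 × √(260/2) = 0.35 × 11.402 = 3.991.
z_β = 3.991 − 2.326 = 1.665.
Power = Φ(1.665) = 0.952.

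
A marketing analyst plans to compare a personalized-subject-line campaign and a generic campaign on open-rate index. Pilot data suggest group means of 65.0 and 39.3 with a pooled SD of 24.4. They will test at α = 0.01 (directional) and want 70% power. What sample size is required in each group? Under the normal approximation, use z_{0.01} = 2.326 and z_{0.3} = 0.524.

Cohen's d = |M₁ − M₂| / SD_pooled = |65.0 − 39.3| / 24.4 = 25.7 / 24.4 = 1.053.
For two independent groups with equal n: n = 2·((z_{α} + z_β) / d)².
z_{α} + z_β = 2.326 + 0.524 = 2.850.
n = 2 × (2.850 / 1.053)² = 2 × 2.707² = 2 × 7.33 = 14.7.
Round up to the next whole participant.

n = 15 per group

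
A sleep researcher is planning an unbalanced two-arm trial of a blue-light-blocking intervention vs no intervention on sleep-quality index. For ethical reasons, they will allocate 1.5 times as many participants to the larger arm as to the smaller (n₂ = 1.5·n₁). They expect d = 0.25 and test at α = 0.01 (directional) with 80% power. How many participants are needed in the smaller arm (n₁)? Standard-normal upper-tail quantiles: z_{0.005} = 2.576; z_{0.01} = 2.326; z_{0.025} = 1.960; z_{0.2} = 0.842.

n₁ = 268

With allocation ratio k = n₂/n₁ = 1.5, Var(x̄₁−x̄₂) = σ²(1/n₁ + 1/(k·n₁)) = σ²·(k+1)/(k·n₁).
So n₁ = (1 + 1/k)·((z_{α} + z_β)/d)² = 1.667 × (3.168/0.25)².
n₁ = 1.667 × 160.58 = 267.6.
Round up: n₁ = 268, giving n₂ = 1.5 × 268 = 402.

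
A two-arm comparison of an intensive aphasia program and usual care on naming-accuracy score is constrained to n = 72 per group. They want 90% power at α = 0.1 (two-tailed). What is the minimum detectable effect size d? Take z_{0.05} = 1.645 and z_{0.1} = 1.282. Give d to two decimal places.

d_min ≈ 0.49

For two independent groups of n = 72 each: d_min = (z_{α/2} + z_β)·√(2/n).
z-sum = 1.645 + 1.282 = 2.927.
d_min = 2.927 × √(2/72) = 2.927 × 0.1667 = 0.488.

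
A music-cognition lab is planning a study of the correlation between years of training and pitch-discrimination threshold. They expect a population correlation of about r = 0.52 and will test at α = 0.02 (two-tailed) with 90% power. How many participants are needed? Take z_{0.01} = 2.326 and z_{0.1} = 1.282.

n = 43

Fisher's z: C = ½·ln((1+r)/(1−r)) = ½·ln(3.1667) = 0.5763.
n = ((z_{α/2} + z_β)/C)² + 3.
(2.326 + 1.282) / 0.5763 = 3.608 / 0.5763 = 6.261.
n = 6.261² + 3 = 39.20 + 3 = 42.2.
Round up.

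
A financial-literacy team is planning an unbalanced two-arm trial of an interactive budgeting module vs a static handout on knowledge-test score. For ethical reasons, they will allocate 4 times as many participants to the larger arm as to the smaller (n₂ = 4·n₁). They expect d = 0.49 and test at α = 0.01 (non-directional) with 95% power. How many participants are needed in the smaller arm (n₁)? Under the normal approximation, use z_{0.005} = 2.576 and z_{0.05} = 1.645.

n₁ = 93

With allocation ratio k = n₂/n₁ = 4, Var(x̄₁−x̄₂) = σ²(1/n₁ + 1/(k·n₁)) = σ²·(k+1)/(k·n₁).
So n₁ = (1 + 1/k)·((z_{α/2} + z_β)/d)² = 1.250 × (4.221/0.49)².
n₁ = 1.250 × 74.21 = 92.8.
Round up: n₁ = 93, giving n₂ = 4 × 93 = 372.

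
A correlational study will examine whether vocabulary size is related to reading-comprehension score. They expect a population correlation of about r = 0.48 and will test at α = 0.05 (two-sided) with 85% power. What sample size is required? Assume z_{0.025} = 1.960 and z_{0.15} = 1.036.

n = 36

Fisher's z: C = ½·ln((1+r)/(1−r)) = ½·ln(2.8462) = 0.5230.
n = ((z_{α/2} + z_β)/C)² + 3.
(1.960 + 1.036) / 0.5230 = 2.996 / 0.5230 = 5.728.
n = 5.728² + 3 = 32.82 + 3 = 35.8.
Round up.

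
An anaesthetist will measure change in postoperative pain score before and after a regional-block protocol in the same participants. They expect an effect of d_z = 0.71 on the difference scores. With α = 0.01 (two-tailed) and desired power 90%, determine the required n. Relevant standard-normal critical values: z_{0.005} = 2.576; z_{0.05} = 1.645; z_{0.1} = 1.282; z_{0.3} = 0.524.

For a paired (one-sample on differences) test: n = ((z_{α/2} + z_β) / d)².
z_{α/2} + z_β = 2.576 + 1.282 = 3.858.
n = (3.858 / 0.71)² = 5.434² = 29.53.
Round up.

n = 30 pairs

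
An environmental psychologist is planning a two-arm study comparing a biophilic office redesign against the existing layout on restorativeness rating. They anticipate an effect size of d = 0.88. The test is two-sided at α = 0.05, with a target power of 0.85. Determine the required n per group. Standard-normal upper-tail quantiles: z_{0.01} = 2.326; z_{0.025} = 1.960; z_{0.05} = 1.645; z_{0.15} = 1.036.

For two independent groups with equal n: n = 2·((z_{α/2} + z_β) / d)².
z_{α/2} + z_β = 1.960 + 1.036 = 2.996.
n = 2 × (2.996 / 0.88)² = 2 × 3.405² = 2 × 11.59 = 23.2.
Round up to the next whole participant.

n = 24 per group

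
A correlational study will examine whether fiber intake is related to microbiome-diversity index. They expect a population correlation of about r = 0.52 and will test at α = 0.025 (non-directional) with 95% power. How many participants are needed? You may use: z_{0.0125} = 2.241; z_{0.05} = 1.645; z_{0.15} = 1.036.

Fisher's z: C = ½·ln((1+r)/(1−r)) = ½·ln(3.1667) = 0.5763.
n = ((z_{α/2} + z_β)/C)² + 3.
(2.241 + 1.645) / 0.5763 = 3.886 / 0.5763 = 6.743.
n = 6.743² + 3 = 45.47 + 3 = 48.5.
Round up.

n = 49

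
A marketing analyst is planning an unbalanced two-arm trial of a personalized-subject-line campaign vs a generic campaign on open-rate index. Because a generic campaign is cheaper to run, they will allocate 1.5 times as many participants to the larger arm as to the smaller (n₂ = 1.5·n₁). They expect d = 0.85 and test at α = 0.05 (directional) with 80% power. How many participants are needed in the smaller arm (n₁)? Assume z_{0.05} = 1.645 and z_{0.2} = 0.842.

n₁ = 15

With allocation ratio k = n₂/n₁ = 1.5, Var(x̄₁−x̄₂) = σ²(1/n₁ + 1/(k·n₁)) = σ²·(k+1)/(k·n₁).
So n₁ = (1 + 1/k)·((z_{α} + z_β)/d)² = 1.667 × (2.487/0.85)².
n₁ = 1.667 × 8.56 = 14.3.
Round up: n₁ = 15, giving n₂ = ⌈1.5 × 15⌉ = ⌈22.5⌉ = 23.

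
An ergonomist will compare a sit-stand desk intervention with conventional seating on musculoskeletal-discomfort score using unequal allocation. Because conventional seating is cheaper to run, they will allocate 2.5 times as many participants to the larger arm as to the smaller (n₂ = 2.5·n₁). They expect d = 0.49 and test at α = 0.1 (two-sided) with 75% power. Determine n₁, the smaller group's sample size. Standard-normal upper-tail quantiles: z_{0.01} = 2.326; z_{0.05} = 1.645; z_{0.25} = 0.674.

n₁ = 32

With allocation ratio k = n₂/n₁ = 2.5, Var(x̄₁−x̄₂) = σ²(1/n₁ + 1/(k·n₁)) = σ²·(k+1)/(k·n₁).
So n₁ = (1 + 1/k)·((z_{α/2} + z_β)/d)² = 1.400 × (2.319/0.49)².
n₁ = 1.400 × 22.40 = 31.4.
Round up: n₁ = 32, giving n₂ = 2.5 × 32 = 80.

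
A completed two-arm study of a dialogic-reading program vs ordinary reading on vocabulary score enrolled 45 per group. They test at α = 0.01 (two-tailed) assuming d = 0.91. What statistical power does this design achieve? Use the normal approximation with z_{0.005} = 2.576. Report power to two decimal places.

For two equal groups, power = Φ(d·√(n/2) − z_{α/2}).
d·√(n/2) = 0.91 × √(45/2) = 0.91 × 4.743 = 4.317.
z_β = 4.317 − 2.576 = 1.741.
Power = Φ(1.741) = 0.959.

power ≈ 0.96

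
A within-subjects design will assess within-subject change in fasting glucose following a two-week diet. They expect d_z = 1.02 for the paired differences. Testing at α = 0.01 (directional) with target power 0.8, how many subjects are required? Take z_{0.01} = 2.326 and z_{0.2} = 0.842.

n = 10 pairs

For a paired (one-sample on differences) test: n = ((z_{α} + z_β) / d)².
z_{α} + z_β = 2.326 + 0.842 = 3.168.
n = (3.168 / 1.02)² = 3.106² = 9.65.
Round up.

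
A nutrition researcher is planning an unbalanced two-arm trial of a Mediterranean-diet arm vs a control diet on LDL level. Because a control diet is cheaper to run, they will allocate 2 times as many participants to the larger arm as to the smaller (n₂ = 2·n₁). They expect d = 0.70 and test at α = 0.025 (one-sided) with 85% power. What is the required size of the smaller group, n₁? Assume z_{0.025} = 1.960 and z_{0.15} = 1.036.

n₁ = 28

With allocation ratio k = n₂/n₁ = 2, Var(x̄₁−x̄₂) = σ²(1/n₁ + 1/(k·n₁)) = σ²·(k+1)/(k·n₁).
So n₁ = (1 + 1/k)·((z_{α} + z_β)/d)² = 1.500 × (2.996/0.70)².
n₁ = 1.500 × 18.32 = 27.5.
Round up: n₁ = 28, giving n₂ = 2 × 28 = 56.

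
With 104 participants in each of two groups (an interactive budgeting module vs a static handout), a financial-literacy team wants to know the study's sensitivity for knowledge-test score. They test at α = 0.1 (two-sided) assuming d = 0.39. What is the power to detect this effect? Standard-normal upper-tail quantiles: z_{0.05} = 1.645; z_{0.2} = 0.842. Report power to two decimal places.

power ≈ 0.88

For two equal groups, power = Φ(d·√(n/2) − z_{α/2}).
d·√(n/2) = 0.39 × √(104/2) = 0.39 × 7.211 = 2.812.
z_β = 2.812 − 1.645 = 1.167.
Power = Φ(1.167) = 0.878.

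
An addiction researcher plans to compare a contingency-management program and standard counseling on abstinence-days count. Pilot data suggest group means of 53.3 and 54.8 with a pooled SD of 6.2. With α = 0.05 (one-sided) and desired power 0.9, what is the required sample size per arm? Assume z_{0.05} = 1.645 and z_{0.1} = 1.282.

Cohen's d = |M₁ − M₂| / SD_pooled = |53.3 − 54.8| / 6.2 = 1.5 / 6.2 = 0.242.
For two independent groups with equal n: n = 2·((z_{α} + z_β) / d)².
z_{α} + z_β = 1.645 + 1.282 = 2.927.
n = 2 × (2.927 / 0.242)² = 2 × 12.095² = 2 × 146.29 = 292.6.
Round up to the next whole participant.

n = 293 per group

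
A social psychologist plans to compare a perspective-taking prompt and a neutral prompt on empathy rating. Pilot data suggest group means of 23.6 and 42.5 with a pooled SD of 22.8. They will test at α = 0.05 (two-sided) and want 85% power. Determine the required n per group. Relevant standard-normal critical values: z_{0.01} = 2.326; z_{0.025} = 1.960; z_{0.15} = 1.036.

Cohen's d = |M₁ − M₂| / SD_pooled = |23.6 − 42.5| / 22.8 = 18.9 / 22.8 = 0.829.
For two independent groups with equal n: n = 2·((z_{α/2} + z_β) / d)².
z_{α/2} + z_β = 1.960 + 1.036 = 2.996.
n = 2 × (2.996 / 0.829)² = 2 × 3.614² = 2 × 13.06 = 26.1.
Round up to the next whole participant.

n = 27 per group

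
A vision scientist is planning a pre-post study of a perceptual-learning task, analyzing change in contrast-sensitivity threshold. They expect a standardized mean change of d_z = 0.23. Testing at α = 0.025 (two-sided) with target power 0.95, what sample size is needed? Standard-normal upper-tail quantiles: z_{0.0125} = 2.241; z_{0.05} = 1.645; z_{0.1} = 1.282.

For a paired (one-sample on differences) test: n = ((z_{α/2} + z_β) / d)².
z_{α/2} + z_β = 2.241 + 1.645 = 3.886.
n = (3.886 / 0.23)² = 16.896² = 285.46.
Round up.

n = 286 pairs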